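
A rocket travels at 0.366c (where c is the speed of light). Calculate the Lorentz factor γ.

v/c = 0.366, so (v/c)² = 0.133956
1 - (v/c)² = 0.866044
γ = 1/√(0.866044) = 1.075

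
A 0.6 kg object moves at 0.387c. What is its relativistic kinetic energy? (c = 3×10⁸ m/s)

γ = 1/√(1 - 0.387²) = 1.0845
γ - 1 = 0.08450
KE = (γ-1)mc² = 0.08450 × 0.6 × (3×10⁸)² = 4.563×10¹⁵ J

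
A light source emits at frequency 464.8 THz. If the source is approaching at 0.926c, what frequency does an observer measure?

β = v/c = 0.926
(1+β)/(1-β) = 1.926/0.074 = 26.03
Doppler factor = √(26.03) = 5.102
f_obs = 464.8 × 5.102 = 2371 THz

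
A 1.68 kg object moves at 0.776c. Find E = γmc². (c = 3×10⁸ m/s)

γ = 1/√(1 - 0.776²) = 1.585
mc² = 1.68 × (3×10⁸)² = 1.512×10¹⁷ J
E = γmc² = 1.585 × 1.512×10¹⁷ = 2.397×10¹⁷ J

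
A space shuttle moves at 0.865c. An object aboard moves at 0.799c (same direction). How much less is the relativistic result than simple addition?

Classical: u' + v = 0.799 + 0.865 = 1.664c
Relativistic: u = (0.799 + 0.865)/(1 + 0.691135) = 1.664/1.691135 = 0.9840c
Difference: 1.664 - 0.9840 = 0.6800c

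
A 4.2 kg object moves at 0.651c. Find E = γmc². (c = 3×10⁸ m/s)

γ = 1/√(1 - 0.651²) = 1.3174
mc² = 4.2 × (3×10⁸)² = 3.780×10¹⁷ J
E = γmc² = 1.3174 × 3.780×10¹⁷ = 4.980×10¹⁷ J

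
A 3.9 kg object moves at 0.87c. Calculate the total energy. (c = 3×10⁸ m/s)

γ = 1/√(1 - 0.87²) = 2.0282
mc² = 3.9 × (3×10⁸)² = 3.510×10¹⁷ J
E = γmc² = 2.0282 × 3.510×10¹⁷ = 7.119×10¹⁷ J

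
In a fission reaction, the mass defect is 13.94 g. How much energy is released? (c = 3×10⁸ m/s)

Convert mass defect: Δm = 13.94 g = 0.01394 kg
E = Δm·c² = 0.01394 × (3×10⁸)²
= 0.01394 × 9×10¹⁶ = 1.255×10¹⁵ J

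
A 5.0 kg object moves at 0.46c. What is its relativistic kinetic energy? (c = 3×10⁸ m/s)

γ = 1/√(1 - 0.46²) = 1.12623
γ - 1 = 0.12623
KE = (γ-1)mc² = 0.12623 × 5.0 × (3×10⁸)² = 5.680×10¹⁶ J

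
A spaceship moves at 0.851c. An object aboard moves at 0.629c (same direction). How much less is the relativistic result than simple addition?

Classical: u' + v = 0.629 + 0.851 = 1.48c
Relativistic: u = (0.629 + 0.851)/(1 + 0.535279) = 1.48/1.535279 = 0.9640c
Difference: 1.48 - 0.9640 = 0.5160c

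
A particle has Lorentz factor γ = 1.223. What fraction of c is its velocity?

From γ = 1/√(1 - v²/c²):
1/γ² = 1/1.223² = 0.6686
v²/c² = 1 - 0.6686 = 0.3314
v/c = √(0.3314) = 0.5757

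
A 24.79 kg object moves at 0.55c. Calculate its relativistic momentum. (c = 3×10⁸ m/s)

γ = 1/√(1 - 0.55²) = 1.1974
v = 0.55 × 3×10⁸ = 1.650×10⁸ m/s
p = γmv = 1.1974 × 24.79 × 1.650×10⁸ = 4.898×10⁹ kg·m/s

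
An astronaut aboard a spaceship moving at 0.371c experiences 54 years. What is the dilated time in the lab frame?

Proper time Δt₀ = 54 years
γ = 1/√(1 - 0.371²) = 1.0769
Δt = γΔt₀ = 1.0769 × 54 = 58.15 years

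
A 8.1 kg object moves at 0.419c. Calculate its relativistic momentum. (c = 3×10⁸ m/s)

γ = 1/√(1 - 0.419²) = 1.101
v = 0.419 × 3×10⁸ = 1.257×10⁸ m/s
p = γmv = 1.101 × 8.1 × 1.257×10⁸ = 1.121×10⁹ kg·m/s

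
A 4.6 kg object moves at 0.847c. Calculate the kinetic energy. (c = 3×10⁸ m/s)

γ = 1/√(1 - 0.847²) = 1.8811
γ - 1 = 0.8811
KE = (γ-1)mc² = 0.8811 × 4.6 × (3×10⁸)² = 3.648×10¹⁷ J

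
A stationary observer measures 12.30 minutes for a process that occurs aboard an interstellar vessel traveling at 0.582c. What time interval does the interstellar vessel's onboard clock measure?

Dilated time Δt = 12.30 minutes
γ = 1/√(1 - 0.582²) = 1.230
Δt₀ = Δt/γ = 12.30/1.230 = 10.00 minutes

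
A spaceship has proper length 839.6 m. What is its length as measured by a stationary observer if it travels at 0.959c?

Proper length L₀ = 839.6 m
γ = 1/√(1 - 0.959²) = 3.529
L = L₀/γ = 839.6/3.529 = 237.9 m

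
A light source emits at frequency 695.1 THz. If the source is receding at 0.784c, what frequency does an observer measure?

β = v/c = 0.784
(1-β)/(1+β) = 0.216/1.784 = 0.1211
Doppler factor = √(0.1211) = 0.3480
f_obs = 695.1 × 0.3480 = 241.9 THz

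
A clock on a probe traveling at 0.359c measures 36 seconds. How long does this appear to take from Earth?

Proper time Δt₀ = 36 seconds
γ = 1/√(1 - 0.359²) = 1.0714
Δt = γΔt₀ = 1.0714 × 36 = 38.57 seconds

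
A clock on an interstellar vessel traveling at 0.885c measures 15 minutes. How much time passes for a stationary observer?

Proper time Δt₀ = 15 minutes
γ = 1/√(1 - 0.885²) = 2.148
Δt = γΔt₀ = 2.148 × 15 = 32.22 minutes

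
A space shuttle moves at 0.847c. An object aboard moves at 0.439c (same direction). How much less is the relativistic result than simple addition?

Classical: u' + v = 0.439 + 0.847 = 1.286c
Relativistic: u = (0.439 + 0.847)/(1 + 0.371833) = 1.286/1.371833 = 0.9374c
Difference: 1.286 - 0.9374 = 0.3486c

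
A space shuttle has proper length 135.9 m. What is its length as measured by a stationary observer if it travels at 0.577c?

Proper length L₀ = 135.9 m
γ = 1/√(1 - 0.577²) = 1.224
L = L₀/γ = 135.9/1.224 = 111.0 m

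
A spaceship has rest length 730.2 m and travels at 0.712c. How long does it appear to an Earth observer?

Proper length L₀ = 730.2 m
γ = 1/√(1 - 0.712²) = 1.4241
L = L₀/γ = 730.2/1.4241 = 512.7 m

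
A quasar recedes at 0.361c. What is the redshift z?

β = 0.361
(1+β)/(1-β) = 1.361/0.639 = 2.1299
√(2.1299) = 1.4594
z = 1.4594 - 1 = 0.4594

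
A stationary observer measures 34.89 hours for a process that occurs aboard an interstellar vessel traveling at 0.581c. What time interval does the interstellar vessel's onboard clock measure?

Dilated time Δt = 34.89 hours
γ = 1/√(1 - 0.581²) = 1.2286
Δt₀ = Δt/γ = 34.89/1.2286 = 28.40 hours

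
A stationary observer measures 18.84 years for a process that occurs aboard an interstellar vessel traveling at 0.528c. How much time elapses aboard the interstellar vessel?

Dilated time Δt = 18.84 years
γ = 1/√(1 - 0.528²) = 1.1775
Δt₀ = Δt/γ = 18.84/1.1775 = 16.00 years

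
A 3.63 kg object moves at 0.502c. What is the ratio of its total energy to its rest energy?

E = γmc², E₀ = mc²
E/E₀ = γ = 1/√(1 - 0.502²) = 1.156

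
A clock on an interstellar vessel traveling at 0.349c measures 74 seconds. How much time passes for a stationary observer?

Proper time Δt₀ = 74 seconds
γ = 1/√(1 - 0.349²) = 1.0671
Δt = γΔt₀ = 1.0671 × 74 = 78.97 seconds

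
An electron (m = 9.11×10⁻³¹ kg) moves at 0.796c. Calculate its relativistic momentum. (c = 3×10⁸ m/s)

γ = 1/√(1 - 0.796²) = 1.652
v = 0.796 × 3×10⁸ = 2.388×10⁸ m/s
p = γmv = 1.652 × 9.11×10⁻³¹ × 2.388×10⁸ = 3.594×10⁻²² kg·m/s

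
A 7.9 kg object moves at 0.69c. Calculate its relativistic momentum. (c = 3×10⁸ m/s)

γ = 1/√(1 - 0.69²) = 1.3816
v = 0.69 × 3×10⁸ = 2.070×10⁸ m/s
p = γmv = 1.3816 × 7.9 × 2.070×10⁸ = 2.259×10⁹ kg·m/s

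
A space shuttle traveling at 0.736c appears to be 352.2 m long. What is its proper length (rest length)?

Contracted length L = 352.2 m
γ = 1/√(1 - 0.736²) = 1.47715
L₀ = γL = 1.47715 × 352.2 = 520.3 m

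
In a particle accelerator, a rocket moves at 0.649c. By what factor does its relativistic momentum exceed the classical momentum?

p_rel = γmv, p_class = mv
Ratio = γ = 1/√(1 - 0.649²)
= 1/√(0.578799) = 1.314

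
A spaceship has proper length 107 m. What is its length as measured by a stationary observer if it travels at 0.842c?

Proper length L₀ = 107 m
γ = 1/√(1 - 0.842²) = 1.85365
L = L₀/γ = 107/1.85365 = 57.72 m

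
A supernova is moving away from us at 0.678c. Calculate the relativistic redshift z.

β = 0.678
(1+β)/(1-β) = 1.678/0.322 = 5.211
√(5.211) = 2.283
z = 2.283 - 1 = 1.283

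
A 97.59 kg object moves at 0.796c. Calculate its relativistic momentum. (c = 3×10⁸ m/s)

γ = 1/√(1 - 0.796²) = 1.652
v = 0.796 × 3×10⁸ = 2.388×10⁸ m/s
p = γmv = 1.652 × 97.59 × 2.388×10⁸ = 3.850×10¹⁰ kg·m/s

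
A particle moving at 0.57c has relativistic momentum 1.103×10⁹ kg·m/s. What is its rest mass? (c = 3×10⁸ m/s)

γ = 1/√(1 - 0.57²) = 1.217
v = 0.57 × 3×10⁸ = 1.710×10⁸ m/s
m = p/(γv) = 1.103×10⁹/(1.217 × 1.710×10⁸) = 5.300 kg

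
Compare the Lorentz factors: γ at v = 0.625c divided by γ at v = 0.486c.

γ₁ = 1/√(1 - 0.625²) = 1.281
γ₂ = 1/√(1 - 0.486²) = 1.144
γ₁/γ₂ = 1.281/1.144 = 1.120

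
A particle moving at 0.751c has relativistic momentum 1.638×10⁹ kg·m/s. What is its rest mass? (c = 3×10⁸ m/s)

γ = 1/√(1 - 0.751²) = 1.51446
v = 0.751 × 3×10⁸ = 2.253×10⁸ m/s
m = p/(γv) = 1.638×10⁹/(1.51446 × 2.253×10⁸) = 4.801 kg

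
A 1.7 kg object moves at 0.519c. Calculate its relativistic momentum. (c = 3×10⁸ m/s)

γ = 1/√(1 - 0.519²) = 1.170
v = 0.519 × 3×10⁸ = 1.557×10⁸ m/s
p = γmv = 1.170 × 1.7 × 1.557×10⁸ = 3.097×10⁸ kg·m/s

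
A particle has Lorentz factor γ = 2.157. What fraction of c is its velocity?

From γ = 1/√(1 - v²/c²):
1/γ² = 1/2.157² = 0.21493
v²/c² = 1 - 0.21493 = 0.78507
v/c = √(0.78507) = 0.8860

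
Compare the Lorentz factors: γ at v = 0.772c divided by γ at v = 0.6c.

γ₁ = 1/√(1 - 0.772²) = 1.5733
γ₂ = 1/√(1 - 0.6²) = 1.2500
γ₁/γ₂ = 1.5733/1.2500 = 1.259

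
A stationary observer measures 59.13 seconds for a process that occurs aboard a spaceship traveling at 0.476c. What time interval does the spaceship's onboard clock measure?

Dilated time Δt = 59.13 seconds
γ = 1/√(1 - 0.476²) = 1.1371
Δt₀ = Δt/γ = 59.13/1.1371 = 52.00 seconds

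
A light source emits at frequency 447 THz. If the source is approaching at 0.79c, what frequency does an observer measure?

β = v/c = 0.79
(1+β)/(1-β) = 1.79/0.21 = 8.524
Doppler factor = √(8.524) = 2.920
f_obs = 447 × 2.920 = 1305 THz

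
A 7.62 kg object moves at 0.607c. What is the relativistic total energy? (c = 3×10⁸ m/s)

γ = 1/√(1 - 0.607²) = 1.25833
mc² = 7.62 × (3×10⁸)² = 6.858×10¹⁷ J
E = γmc² = 1.25833 × 6.858×10¹⁷ = 8.630×10¹⁷ J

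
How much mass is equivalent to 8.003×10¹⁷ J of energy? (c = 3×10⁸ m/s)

From E = mc², we get m = E/c²
c² = (3×10⁸)² = 9×10¹⁶ m²/s²
m = 8.003×10¹⁷ / 9×10¹⁶ = 8.892 kg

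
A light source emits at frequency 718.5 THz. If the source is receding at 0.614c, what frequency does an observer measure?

β = v/c = 0.614
(1-β)/(1+β) = 0.386/1.614 = 0.23916
Doppler factor = √(0.23916) = 0.48904
f_obs = 718.5 × 0.48904 = 351.4 THz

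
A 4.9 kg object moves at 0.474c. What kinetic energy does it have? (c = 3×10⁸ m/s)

γ = 1/√(1 - 0.474²) = 1.1357
γ - 1 = 0.1357
KE = (γ-1)mc² = 0.1357 × 4.9 × (3×10⁸)² = 5.984×10¹⁶ J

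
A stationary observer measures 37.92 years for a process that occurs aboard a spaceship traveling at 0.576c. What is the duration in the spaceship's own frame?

Dilated time Δt = 37.92 years
γ = 1/√(1 - 0.576²) = 1.2233
Δt₀ = Δt/γ = 37.92/1.2233 = 31.00 years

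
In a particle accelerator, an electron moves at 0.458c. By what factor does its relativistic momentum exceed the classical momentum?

p_rel = γmv, p_class = mv
Ratio = γ = 1/√(1 - 0.458²)
= 1/√(0.790236) = 1.125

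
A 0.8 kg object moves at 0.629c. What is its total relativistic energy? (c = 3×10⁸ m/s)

γ = 1/√(1 - 0.629²) = 1.28633
mc² = 0.8 × (3×10⁸)² = 7.200×10¹⁶ J
E = γmc² = 1.28633 × 7.200×10¹⁶ = 9.262×10¹⁶ J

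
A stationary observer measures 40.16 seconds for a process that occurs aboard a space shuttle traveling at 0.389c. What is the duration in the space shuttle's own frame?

Dilated time Δt = 40.16 seconds
γ = 1/√(1 - 0.389²) = 1.0855
Δt₀ = Δt/γ = 40.16/1.0855 = 37.00 seconds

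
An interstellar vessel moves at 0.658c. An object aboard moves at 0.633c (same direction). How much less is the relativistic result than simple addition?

Classical: u' + v = 0.633 + 0.658 = 1.291c
Relativistic: u = (0.633 + 0.658)/(1 + 0.416514) = 1.291/1.416514 = 0.9114c
Difference: 1.291 - 0.9114 = 0.3796c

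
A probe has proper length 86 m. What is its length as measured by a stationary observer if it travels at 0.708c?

Proper length L₀ = 86 m
γ = 1/√(1 - 0.708²) = 1.416
L = L₀/γ = 86/1.416 = 60.73 m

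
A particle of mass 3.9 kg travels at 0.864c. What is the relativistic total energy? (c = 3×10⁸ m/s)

γ = 1/√(1 - 0.864²) = 1.986
mc² = 3.9 × (3×10⁸)² = 3.510×10¹⁷ J
E = γmc² = 1.986 × 3.510×10¹⁷ = 6.971×10¹⁷ J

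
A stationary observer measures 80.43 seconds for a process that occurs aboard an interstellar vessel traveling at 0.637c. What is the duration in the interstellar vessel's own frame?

Dilated time Δt = 80.43 seconds
γ = 1/√(1 - 0.637²) = 1.2972
Δt₀ = Δt/γ = 80.43/1.2972 = 62.00 seconds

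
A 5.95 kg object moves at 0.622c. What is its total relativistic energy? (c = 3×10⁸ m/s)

γ = 1/√(1 - 0.622²) = 1.2771
mc² = 5.95 × (3×10⁸)² = 5.355×10¹⁷ J
E = γmc² = 1.2771 × 5.355×10¹⁷ = 6.839×10¹⁷ J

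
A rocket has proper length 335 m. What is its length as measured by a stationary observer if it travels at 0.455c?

Proper length L₀ = 335 m
γ = 1/√(1 - 0.455²) = 1.123
L = L₀/γ = 335/1.123 = 298.3 m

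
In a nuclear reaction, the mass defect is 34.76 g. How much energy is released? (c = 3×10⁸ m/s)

Convert mass defect: Δm = 34.76 g = 0.03476 kg
E = Δm·c² = 0.03476 × (3×10⁸)²
= 0.03476 × 9×10¹⁶ = 3.128×10¹⁵ J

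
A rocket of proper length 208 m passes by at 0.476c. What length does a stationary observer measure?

Proper length L₀ = 208 m
γ = 1/√(1 - 0.476²) = 1.137
L = L₀/γ = 208/1.137 = 182.9 m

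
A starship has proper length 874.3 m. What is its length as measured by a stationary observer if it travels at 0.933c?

Proper length L₀ = 874.3 m
γ = 1/√(1 - 0.933²) = 2.779
L = L₀/γ = 874.3/2.779 = 314.6 m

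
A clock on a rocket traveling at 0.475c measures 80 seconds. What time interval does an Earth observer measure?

Proper time Δt₀ = 80 seconds
γ = 1/√(1 - 0.475²) = 1.1364
Δt = γΔt₀ = 1.1364 × 80 = 90.91 seconds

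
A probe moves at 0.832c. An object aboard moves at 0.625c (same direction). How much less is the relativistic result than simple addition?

Classical: u' + v = 0.625 + 0.832 = 1.457c
Relativistic: u = (0.625 + 0.832)/(1 + 0.52) = 1.457/1.52 = 0.9586c
Difference: 1.457 - 0.9586 = 0.4984c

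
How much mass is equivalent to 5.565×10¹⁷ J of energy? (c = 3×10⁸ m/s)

From E = mc², we get m = E/c²
c² = (3×10⁸)² = 9×10¹⁶ m²/s²
m = 5.565×10¹⁷ / 9×10¹⁶ = 6.183 kg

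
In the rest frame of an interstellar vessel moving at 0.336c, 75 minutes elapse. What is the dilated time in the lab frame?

Proper time Δt₀ = 75 minutes
γ = 1/√(1 - 0.336²) = 1.0617
Δt = γΔt₀ = 1.0617 × 75 = 79.63 minutes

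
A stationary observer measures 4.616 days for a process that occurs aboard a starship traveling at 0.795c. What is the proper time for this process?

Dilated time Δt = 4.616 days
γ = 1/√(1 - 0.795²) = 1.6485
Δt₀ = Δt/γ = 4.616/1.6485 = 2.800 days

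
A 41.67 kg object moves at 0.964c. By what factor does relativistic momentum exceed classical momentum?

p_rel = γmv, p_class = mv
Ratio = γ = 1/√(1 - 0.964²) = 3.761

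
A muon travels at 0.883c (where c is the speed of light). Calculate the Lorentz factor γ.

v/c = 0.883, so (v/c)² = 0.779689
1 - (v/c)² = 0.220311
γ = 1/√(0.220311) = 2.131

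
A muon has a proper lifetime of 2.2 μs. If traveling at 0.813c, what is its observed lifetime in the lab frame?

Proper lifetime τ₀ = 2.2 μs
γ = 1/√(1 - 0.813²) = 1.7174
τ = γτ₀ = 1.7174 × 2.2 μs = 3.778 μs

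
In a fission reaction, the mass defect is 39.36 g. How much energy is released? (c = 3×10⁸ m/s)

Convert mass defect: Δm = 39.36 g = 0.03936 kg
E = Δm·c² = 0.03936 × (3×10⁸)²
= 0.03936 × 9×10¹⁶ = 3.542×10¹⁵ J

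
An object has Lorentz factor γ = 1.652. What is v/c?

From γ = 1/√(1 - v²/c²):
1/γ² = 1/1.652² = 0.3664
v²/c² = 1 - 0.3664 = 0.6336
v/c = √(0.6336) = 0.7960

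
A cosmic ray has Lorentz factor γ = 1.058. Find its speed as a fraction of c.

From γ = 1/√(1 - v²/c²):
1/γ² = 1/1.058² = 0.89336
v²/c² = 1 - 0.89336 = 0.10664
v/c = √(0.10664) = 0.3266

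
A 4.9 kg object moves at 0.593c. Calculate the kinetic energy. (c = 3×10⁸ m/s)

γ = 1/√(1 - 0.593²) = 1.2419
γ - 1 = 0.2419
KE = (γ-1)mc² = 0.2419 × 4.9 × (3×10⁸)² = 1.067×10¹⁷ J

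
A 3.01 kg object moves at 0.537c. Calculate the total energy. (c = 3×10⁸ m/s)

γ = 1/√(1 - 0.537²) = 1.1854
mc² = 3.01 × (3×10⁸)² = 2.709×10¹⁷ J
E = γmc² = 1.1854 × 2.709×10¹⁷ = 3.211×10¹⁷ J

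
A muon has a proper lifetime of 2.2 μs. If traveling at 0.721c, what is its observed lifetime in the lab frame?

Proper lifetime τ₀ = 2.2 μs
γ = 1/√(1 - 0.721²) = 1.443
τ = γτ₀ = 1.443 × 2.2 μs = 3.175 μs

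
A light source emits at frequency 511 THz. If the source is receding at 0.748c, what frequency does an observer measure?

β = v/c = 0.748
(1-β)/(1+β) = 0.252/1.748 = 0.1442
Doppler factor = √(0.1442) = 0.3797
f_obs = 511 × 0.3797 = 194.0 THz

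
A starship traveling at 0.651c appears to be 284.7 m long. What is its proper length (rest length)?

Contracted length L = 284.7 m
γ = 1/√(1 - 0.651²) = 1.3174
L₀ = γL = 1.3174 × 284.7 = 375.1 m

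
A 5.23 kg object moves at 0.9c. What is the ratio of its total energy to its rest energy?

E = γmc², E₀ = mc²
E/E₀ = γ = 1/√(1 - 0.9²) = 2.294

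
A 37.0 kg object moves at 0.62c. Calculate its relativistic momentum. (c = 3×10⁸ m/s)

γ = 1/√(1 - 0.62²) = 1.2745
v = 0.62 × 3×10⁸ = 1.860×10⁸ m/s
p = γmv = 1.2745 × 37.0 × 1.860×10⁸ = 8.771×10⁹ kg·m/s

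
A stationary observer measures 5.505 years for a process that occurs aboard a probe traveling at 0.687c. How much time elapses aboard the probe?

Dilated time Δt = 5.505 years
γ = 1/√(1 - 0.687²) = 1.3762
Δt₀ = Δt/γ = 5.505/1.3762 = 4.000 years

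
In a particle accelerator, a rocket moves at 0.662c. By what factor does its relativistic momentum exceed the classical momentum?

p_rel = γmv, p_class = mv
Ratio = γ = 1/√(1 - 0.662²)
= 1/√(0.561756) = 1.334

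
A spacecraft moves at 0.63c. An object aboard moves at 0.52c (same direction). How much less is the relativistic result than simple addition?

Classical: u' + v = 0.52 + 0.63 = 1.15c
Relativistic: u = (0.52 + 0.63)/(1 + 0.3276) = 1.15/1.3276 = 0.8662c
Difference: 1.15 - 0.8662 = 0.2838c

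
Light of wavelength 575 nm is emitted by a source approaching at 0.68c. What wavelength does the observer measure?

β = 0.68
Wavelength Doppler factor = √(0.32/1.68) = √(0.19048) = 0.43644
λ_obs = 575 × 0.43644 = 251.0 nm (blueshift)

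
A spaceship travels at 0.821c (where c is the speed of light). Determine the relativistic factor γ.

v/c = 0.821, so (v/c)² = 0.674041
1 - (v/c)² = 0.325959
γ = 1/√(0.325959) = 1.752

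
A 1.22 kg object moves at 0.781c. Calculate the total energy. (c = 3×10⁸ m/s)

γ = 1/√(1 - 0.781²) = 1.601
mc² = 1.22 × (3×10⁸)² = 1.098×10¹⁷ J
E = γmc² = 1.601 × 1.098×10¹⁷ = 1.758×10¹⁷ J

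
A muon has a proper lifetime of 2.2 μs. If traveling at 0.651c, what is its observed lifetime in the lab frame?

Proper lifetime τ₀ = 2.2 μs
γ = 1/√(1 - 0.651²) = 1.3174
τ = γτ₀ = 1.3174 × 2.2 μs = 2.898 μs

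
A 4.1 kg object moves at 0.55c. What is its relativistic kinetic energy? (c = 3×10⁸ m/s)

γ = 1/√(1 - 0.55²) = 1.19737
γ - 1 = 0.19737
KE = (γ-1)mc² = 0.19737 × 4.1 × (3×10⁸)² = 7.283×10¹⁶ J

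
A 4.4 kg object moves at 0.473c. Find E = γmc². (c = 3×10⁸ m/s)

γ = 1/√(1 - 0.473²) = 1.135
mc² = 4.4 × (3×10⁸)² = 3.960×10¹⁷ J
E = γmc² = 1.135 × 3.960×10¹⁷ = 4.495×10¹⁷ J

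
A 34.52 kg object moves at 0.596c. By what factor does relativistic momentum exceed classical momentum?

p_rel = γmv, p_class = mv
Ratio = γ = 1/√(1 - 0.596²) = 1.245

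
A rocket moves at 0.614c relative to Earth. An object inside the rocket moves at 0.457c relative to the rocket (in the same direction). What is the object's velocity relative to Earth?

u = (u' + v)/(1 + u'v/c²)
Numerator: 0.457 + 0.614 = 1.071
Denominator: 1 + 0.280598 = 1.280598
u = 1.071/1.280598 = 0.8363c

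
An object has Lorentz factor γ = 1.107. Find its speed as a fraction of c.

From γ = 1/√(1 - v²/c²):
1/γ² = 1/1.107² = 0.81603
v²/c² = 1 - 0.81603 = 0.18397
v/c = √(0.18397) = 0.4289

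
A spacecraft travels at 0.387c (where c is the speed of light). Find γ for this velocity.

v/c = 0.387, so (v/c)² = 0.149769
1 - (v/c)² = 0.850231
γ = 1/√(0.850231) = 1.085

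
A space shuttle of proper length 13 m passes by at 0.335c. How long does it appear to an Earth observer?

Proper length L₀ = 13 m
γ = 1/√(1 - 0.335²) = 1.061
L = L₀/γ = 13/1.061 = 12.25 m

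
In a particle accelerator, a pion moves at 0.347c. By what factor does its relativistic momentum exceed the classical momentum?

p_rel = γmv, p_class = mv
Ratio = γ = 1/√(1 - 0.347²)
= 1/√(0.879591) = 1.066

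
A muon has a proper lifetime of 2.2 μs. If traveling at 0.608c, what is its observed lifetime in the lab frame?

Proper lifetime τ₀ = 2.2 μs
γ = 1/√(1 - 0.608²) = 1.2595
τ = γτ₀ = 1.2595 × 2.2 μs = 2.771 μs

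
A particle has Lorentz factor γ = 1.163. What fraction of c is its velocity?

From γ = 1/√(1 - v²/c²):
1/γ² = 1/1.163² = 0.7393
v²/c² = 1 - 0.7393 = 0.2607
v/c = √(0.2607) = 0.5106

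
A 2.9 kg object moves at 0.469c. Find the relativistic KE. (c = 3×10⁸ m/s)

γ = 1/√(1 - 0.469²) = 1.13225
γ - 1 = 0.13225
KE = (γ-1)mc² = 0.13225 × 2.9 × (3×10⁸)² = 3.452×10¹⁶ J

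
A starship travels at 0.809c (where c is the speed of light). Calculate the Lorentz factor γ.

v/c = 0.809, so (v/c)² = 0.654481
1 - (v/c)² = 0.345519
γ = 1/√(0.345519) = 1.701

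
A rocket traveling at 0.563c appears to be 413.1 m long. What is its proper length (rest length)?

Contracted length L = 413.1 m
γ = 1/√(1 - 0.563²) = 1.20998
L₀ = γL = 1.20998 × 413.1 = 499.8 m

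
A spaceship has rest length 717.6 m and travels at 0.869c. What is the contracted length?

Proper length L₀ = 717.6 m
γ = 1/√(1 - 0.869²) = 2.021
L = L₀/γ = 717.6/2.021 = 355.1 m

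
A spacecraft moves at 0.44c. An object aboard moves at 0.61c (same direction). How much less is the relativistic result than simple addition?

Classical: u' + v = 0.61 + 0.44 = 1.05c
Relativistic: u = (0.61 + 0.44)/(1 + 0.2684) = 1.05/1.2684 = 0.8278c
Difference: 1.05 - 0.8278 = 0.2222c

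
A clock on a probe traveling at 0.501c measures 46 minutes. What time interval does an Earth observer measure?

Proper time Δt₀ = 46 minutes
γ = 1/√(1 - 0.501²) = 1.1555
Δt = γΔt₀ = 1.1555 × 46 = 53.15 minutes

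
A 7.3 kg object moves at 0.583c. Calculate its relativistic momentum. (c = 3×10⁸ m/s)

γ = 1/√(1 - 0.583²) = 1.2308
v = 0.583 × 3×10⁸ = 1.749×10⁸ m/s
p = γmv = 1.2308 × 7.3 × 1.749×10⁸ = 1.571×10⁹ kg·m/s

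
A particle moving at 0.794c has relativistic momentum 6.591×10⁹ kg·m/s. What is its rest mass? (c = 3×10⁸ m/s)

γ = 1/√(1 - 0.794²) = 1.645
v = 0.794 × 3×10⁸ = 2.382×10⁸ m/s
m = p/(γv) = 6.591×10⁹/(1.645 × 2.382×10⁸) = 16.82 kg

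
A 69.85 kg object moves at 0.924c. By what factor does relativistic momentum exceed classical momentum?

p_rel = γmv, p_class = mv
Ratio = γ = 1/√(1 - 0.924²) = 2.615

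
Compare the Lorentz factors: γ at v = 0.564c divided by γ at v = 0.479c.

γ₁ = 1/√(1 - 0.564²) = 1.211
γ₂ = 1/√(1 - 0.479²) = 1.139
γ₁/γ₂ = 1.211/1.139 = 1.063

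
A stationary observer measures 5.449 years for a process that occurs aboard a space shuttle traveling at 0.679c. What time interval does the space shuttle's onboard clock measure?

Dilated time Δt = 5.449 years
γ = 1/√(1 - 0.679²) = 1.3621
Δt₀ = Δt/γ = 5.449/1.3621 = 4.000 years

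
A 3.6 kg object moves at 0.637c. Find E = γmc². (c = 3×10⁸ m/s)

γ = 1/√(1 - 0.637²) = 1.2972
mc² = 3.6 × (3×10⁸)² = 3.240×10¹⁷ J
E = γmc² = 1.2972 × 3.240×10¹⁷ = 4.203×10¹⁷ J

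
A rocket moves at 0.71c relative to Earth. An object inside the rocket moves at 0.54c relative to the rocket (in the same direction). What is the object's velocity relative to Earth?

u = (u' + v)/(1 + u'v/c²)
Numerator: 0.54 + 0.71 = 1.25
Denominator: 1 + 0.3834 = 1.3834
u = 1.25/1.3834 = 0.9036c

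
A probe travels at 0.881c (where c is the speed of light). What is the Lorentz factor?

v/c = 0.881, so (v/c)² = 0.776161
1 - (v/c)² = 0.223839
γ = 1/√(0.223839) = 2.114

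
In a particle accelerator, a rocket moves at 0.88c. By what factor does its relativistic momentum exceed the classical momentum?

p_rel = γmv, p_class = mv
Ratio = γ = 1/√(1 - 0.88²)
= 1/√(0.2256) = 2.105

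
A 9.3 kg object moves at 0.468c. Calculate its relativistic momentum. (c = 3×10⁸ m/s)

γ = 1/√(1 - 0.468²) = 1.132
v = 0.468 × 3×10⁸ = 1.404×10⁸ m/s
p = γmv = 1.132 × 9.3 × 1.404×10⁸ = 1.478×10⁹ kg·m/s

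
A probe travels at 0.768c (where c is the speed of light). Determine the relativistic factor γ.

v/c = 0.768, so (v/c)² = 0.589824
1 - (v/c)² = 0.410176
γ = 1/√(0.410176) = 1.561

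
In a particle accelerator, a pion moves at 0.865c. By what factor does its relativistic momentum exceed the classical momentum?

p_rel = γmv, p_class = mv
Ratio = γ = 1/√(1 - 0.865²)
= 1/√(0.251775) = 1.993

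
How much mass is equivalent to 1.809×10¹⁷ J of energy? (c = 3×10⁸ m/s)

From E = mc², we get m = E/c²
c² = (3×10⁸)² = 9×10¹⁶ m²/s²
m = 1.809×10¹⁷ / 9×10¹⁶ = 2.010 kg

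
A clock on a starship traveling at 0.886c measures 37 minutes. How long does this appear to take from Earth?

Proper time Δt₀ = 37 minutes
γ = 1/√(1 - 0.886²) = 2.15664
Δt = γΔt₀ = 2.15664 × 37 = 79.80 minutes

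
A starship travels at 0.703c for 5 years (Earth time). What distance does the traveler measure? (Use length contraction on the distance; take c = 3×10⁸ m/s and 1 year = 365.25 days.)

Earth distance: d = v × t = 0.703c × 5 yr = 3.328×10¹⁶ m
γ = 1.406
d' = d/γ = 3.328×10¹⁶/1.406 = 2.367×10¹⁶ m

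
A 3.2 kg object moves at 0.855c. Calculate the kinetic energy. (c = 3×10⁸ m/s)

γ = 1/√(1 - 0.855²) = 1.9282
γ - 1 = 0.9282
KE = (γ-1)mc² = 0.9282 × 3.2 × (3×10⁸)² = 2.673×10¹⁷ J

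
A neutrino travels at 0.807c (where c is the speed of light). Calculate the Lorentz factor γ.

v/c = 0.807, so (v/c)² = 0.651249
1 - (v/c)² = 0.348751
γ = 1/√(0.348751) = 1.693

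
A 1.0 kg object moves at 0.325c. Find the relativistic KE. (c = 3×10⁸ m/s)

γ = 1/√(1 - 0.325²) = 1.0574
γ - 1 = 0.05740
KE = (γ-1)mc² = 0.05740 × 1.0 × (3×10⁸)² = 5.166×10¹⁵ J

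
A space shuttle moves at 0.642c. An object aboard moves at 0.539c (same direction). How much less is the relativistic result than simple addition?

Classical: u' + v = 0.539 + 0.642 = 1.181c
Relativistic: u = (0.539 + 0.642)/(1 + 0.346038) = 1.181/1.346038 = 0.8774c
Difference: 1.181 - 0.8774 = 0.3036c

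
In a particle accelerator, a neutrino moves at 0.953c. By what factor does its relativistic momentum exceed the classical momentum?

p_rel = γmv, p_class = mv
Ratio = γ = 1/√(1 - 0.953²)
= 1/√(0.091791) = 3.301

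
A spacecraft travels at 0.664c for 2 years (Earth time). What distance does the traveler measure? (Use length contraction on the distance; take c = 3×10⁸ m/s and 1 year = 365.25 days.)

Earth distance: d = v × t = 0.664c × 2 yr = 1.2573×10¹⁶ m
γ = 1.3374
d' = d/γ = 1.2573×10¹⁶/1.3374 = 9.401×10¹⁵ m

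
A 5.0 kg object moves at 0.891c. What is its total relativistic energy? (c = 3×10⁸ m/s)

γ = 1/√(1 - 0.891²) = 2.2026
mc² = 5.0 × (3×10⁸)² = 4.500×10¹⁷ J
E = γmc² = 2.2026 × 4.500×10¹⁷ = 9.912×10¹⁷ J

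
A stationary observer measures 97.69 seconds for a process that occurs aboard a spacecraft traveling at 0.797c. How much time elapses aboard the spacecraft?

Dilated time Δt = 97.69 seconds
γ = 1/√(1 - 0.797²) = 1.6557
Δt₀ = Δt/γ = 97.69/1.6557 = 59.00 seconds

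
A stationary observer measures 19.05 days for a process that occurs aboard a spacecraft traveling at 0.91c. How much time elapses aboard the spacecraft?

Dilated time Δt = 19.05 days
γ = 1/√(1 - 0.91²) = 2.412
Δt₀ = Δt/γ = 19.05/2.412 = 7.898 days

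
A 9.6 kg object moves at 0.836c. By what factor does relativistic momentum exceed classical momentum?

p_rel = γmv, p_class = mv
Ratio = γ = 1/√(1 - 0.836²) = 1.822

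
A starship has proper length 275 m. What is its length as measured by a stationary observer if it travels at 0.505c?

Proper length L₀ = 275 m
γ = 1/√(1 - 0.505²) = 1.1586
L = L₀/γ = 275/1.1586 = 237.4 m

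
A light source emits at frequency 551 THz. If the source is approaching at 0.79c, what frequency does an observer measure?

β = v/c = 0.79
(1+β)/(1-β) = 1.79/0.21 = 8.524
Doppler factor = √(8.524) = 2.920
f_obs = 551 × 2.920 = 1609 THz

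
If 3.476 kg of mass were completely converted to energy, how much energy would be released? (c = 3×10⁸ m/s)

Using E = mc²:
c² = (3×10⁸)² = 9×10¹⁶ m²/s²
E = 3.476 × 9×10¹⁶ = 3.128×10¹⁷ J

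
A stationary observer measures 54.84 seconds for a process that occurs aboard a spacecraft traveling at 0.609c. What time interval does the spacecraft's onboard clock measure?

Dilated time Δt = 54.84 seconds
γ = 1/√(1 - 0.609²) = 1.2608
Δt₀ = Δt/γ = 54.84/1.2608 = 43.50 seconds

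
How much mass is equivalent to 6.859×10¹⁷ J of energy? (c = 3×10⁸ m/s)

From E = mc², we get m = E/c²
c² = (3×10⁸)² = 9×10¹⁶ m²/s²
m = 6.859×10¹⁷ / 9×10¹⁶ = 7.621 kg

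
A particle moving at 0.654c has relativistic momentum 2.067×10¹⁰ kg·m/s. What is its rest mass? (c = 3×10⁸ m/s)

γ = 1/√(1 - 0.654²) = 1.3219
v = 0.654 × 3×10⁸ = 1.962×10⁸ m/s
m = p/(γv) = 2.067×10¹⁰/(1.3219 × 1.962×10⁸) = 79.70 kg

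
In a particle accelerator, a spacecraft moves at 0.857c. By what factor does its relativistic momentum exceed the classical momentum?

p_rel = γmv, p_class = mv
Ratio = γ = 1/√(1 - 0.857²)
= 1/√(0.265551) = 1.941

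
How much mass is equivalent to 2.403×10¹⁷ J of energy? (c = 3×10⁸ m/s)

From E = mc², we get m = E/c²
c² = (3×10⁸)² = 9×10¹⁶ m²/s²
m = 2.403×10¹⁷ / 9×10¹⁶ = 2.670 kg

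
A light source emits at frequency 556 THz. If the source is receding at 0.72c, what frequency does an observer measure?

β = v/c = 0.72
(1-β)/(1+β) = 0.28/1.72 = 0.1628
Doppler factor = √(0.1628) = 0.4035
f_obs = 556 × 0.4035 = 224.3 THz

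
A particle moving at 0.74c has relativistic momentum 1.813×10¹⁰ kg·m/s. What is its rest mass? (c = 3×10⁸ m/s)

γ = 1/√(1 - 0.74²) = 1.4868
v = 0.74 × 3×10⁸ = 2.220×10⁸ m/s
m = p/(γv) = 1.813×10¹⁰/(1.4868 × 2.220×10⁸) = 54.93 kg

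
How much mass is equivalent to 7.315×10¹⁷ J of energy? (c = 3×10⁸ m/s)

From E = mc², we get m = E/c²
c² = (3×10⁸)² = 9×10¹⁶ m²/s²
m = 7.315×10¹⁷ / 9×10¹⁶ = 8.128 kg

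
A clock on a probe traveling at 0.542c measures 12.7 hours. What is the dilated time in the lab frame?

Proper time Δt₀ = 12.7 hours
γ = 1/√(1 - 0.542²) = 1.190
Δt = γΔt₀ = 1.190 × 12.7 = 15.11 hours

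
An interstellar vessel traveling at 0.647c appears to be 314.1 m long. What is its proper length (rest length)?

Contracted length L = 314.1 m
γ = 1/√(1 - 0.647²) = 1.3115
L₀ = γL = 1.3115 × 314.1 = 411.9 m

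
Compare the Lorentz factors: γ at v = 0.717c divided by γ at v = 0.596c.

γ₁ = 1/√(1 - 0.717²) = 1.4346
γ₂ = 1/√(1 - 0.596²) = 1.2454
γ₁/γ₂ = 1.4346/1.2454 = 1.152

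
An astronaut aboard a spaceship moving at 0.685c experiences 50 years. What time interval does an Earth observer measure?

Proper time Δt₀ = 50 years
γ = 1/√(1 - 0.685²) = 1.3726
Δt = γΔt₀ = 1.3726 × 50 = 68.63 years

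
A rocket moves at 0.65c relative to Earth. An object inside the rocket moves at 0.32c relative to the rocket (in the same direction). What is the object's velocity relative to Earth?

u = (u' + v)/(1 + u'v/c²)
Numerator: 0.32 + 0.65 = 0.97
Denominator: 1 + 0.208 = 1.208
u = 0.97/1.208 = 0.8030c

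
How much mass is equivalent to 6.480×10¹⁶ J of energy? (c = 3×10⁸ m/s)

From E = mc², we get m = E/c²
c² = (3×10⁸)² = 9×10¹⁶ m²/s²
m = 6.480×10¹⁶ / 9×10¹⁶ = 0.7200 kg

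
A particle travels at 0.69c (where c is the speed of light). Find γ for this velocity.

v/c = 0.69, so (v/c)² = 0.4761
1 - (v/c)² = 0.5239
γ = 1/√(0.5239) = 1.382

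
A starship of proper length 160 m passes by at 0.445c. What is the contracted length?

Proper length L₀ = 160 m
γ = 1/√(1 - 0.445²) = 1.1167
L = L₀/γ = 160/1.1167 = 143.3 m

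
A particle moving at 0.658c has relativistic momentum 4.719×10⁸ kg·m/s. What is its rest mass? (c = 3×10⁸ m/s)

γ = 1/√(1 - 0.658²) = 1.328
v = 0.658 × 3×10⁸ = 1.974×10⁸ m/s
m = p/(γv) = 4.719×10⁸/(1.328 × 1.974×10⁸) = 1.800 kg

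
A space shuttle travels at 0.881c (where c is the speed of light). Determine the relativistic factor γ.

v/c = 0.881, so (v/c)² = 0.776161
1 - (v/c)² = 0.223839
γ = 1/√(0.223839) = 2.114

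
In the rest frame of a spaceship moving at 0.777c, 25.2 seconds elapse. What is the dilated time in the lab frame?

Proper time Δt₀ = 25.2 seconds
γ = 1/√(1 - 0.777²) = 1.5886
Δt = γΔt₀ = 1.5886 × 25.2 = 40.03 seconds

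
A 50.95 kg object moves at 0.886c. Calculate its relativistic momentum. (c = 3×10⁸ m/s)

γ = 1/√(1 - 0.886²) = 2.157
v = 0.886 × 3×10⁸ = 2.658×10⁸ m/s
p = γmv = 2.157 × 50.95 × 2.658×10⁸ = 2.921×10¹⁰ kg·m/s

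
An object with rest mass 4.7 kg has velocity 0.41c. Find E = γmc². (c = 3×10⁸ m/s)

γ = 1/√(1 - 0.41²) = 1.0964
mc² = 4.7 × (3×10⁸)² = 4.230×10¹⁷ J
E = γmc² = 1.0964 × 4.230×10¹⁷ = 4.638×10¹⁷ J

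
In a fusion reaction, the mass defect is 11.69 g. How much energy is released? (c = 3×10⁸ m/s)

Convert mass defect: Δm = 11.69 g = 0.01169 kg
E = Δm·c² = 0.01169 × (3×10⁸)²
= 0.01169 × 9×10¹⁶ = 1.052×10¹⁵ J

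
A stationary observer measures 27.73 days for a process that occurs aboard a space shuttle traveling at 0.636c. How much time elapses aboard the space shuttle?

Dilated time Δt = 27.73 days
γ = 1/√(1 - 0.636²) = 1.296
Δt₀ = Δt/γ = 27.73/1.296 = 21.40 days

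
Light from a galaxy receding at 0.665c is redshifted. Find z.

β = 0.665
(1+β)/(1-β) = 1.665/0.335 = 4.970
√(4.970) = 2.229
z = 2.229 - 1 = 1.229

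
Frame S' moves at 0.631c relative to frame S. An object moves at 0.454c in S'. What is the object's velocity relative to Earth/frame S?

u = (u' + v)/(1 + u'v/c²)
Numerator: 0.454 + 0.631 = 1.085
Denominator: 1 + 0.286474 = 1.286474
u = 1.085/1.286474 = 0.8434c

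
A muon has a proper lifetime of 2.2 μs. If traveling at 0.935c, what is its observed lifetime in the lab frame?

Proper lifetime τ₀ = 2.2 μs
γ = 1/√(1 - 0.935²) = 2.8197
τ = γτ₀ = 2.8197 × 2.2 μs = 6.203 μs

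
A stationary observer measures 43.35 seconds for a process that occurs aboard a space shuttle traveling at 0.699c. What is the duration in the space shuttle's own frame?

Dilated time Δt = 43.35 seconds
γ = 1/√(1 - 0.699²) = 1.3984
Δt₀ = Δt/γ = 43.35/1.3984 = 31.00 seconds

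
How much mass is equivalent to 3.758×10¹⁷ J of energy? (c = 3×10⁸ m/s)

From E = mc², we get m = E/c²
c² = (3×10⁸)² = 9×10¹⁶ m²/s²
m = 3.758×10¹⁷ / 9×10¹⁶ = 4.176 kg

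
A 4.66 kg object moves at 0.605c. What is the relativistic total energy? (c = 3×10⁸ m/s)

γ = 1/√(1 - 0.605²) = 1.2559
mc² = 4.66 × (3×10⁸)² = 4.194×10¹⁷ J
E = γmc² = 1.2559 × 4.194×10¹⁷ = 5.267×10¹⁷ J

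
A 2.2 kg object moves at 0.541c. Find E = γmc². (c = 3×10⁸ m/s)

γ = 1/√(1 - 0.541²) = 1.189
mc² = 2.2 × (3×10⁸)² = 1.980×10¹⁷ J
E = γmc² = 1.189 × 1.980×10¹⁷ = 2.354×10¹⁷ J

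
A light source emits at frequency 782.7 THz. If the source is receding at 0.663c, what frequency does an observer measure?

β = v/c = 0.663
(1-β)/(1+β) = 0.337/1.663 = 0.202646
Doppler factor = √(0.202646) = 0.45016
f_obs = 782.7 × 0.45016 = 352.3 THz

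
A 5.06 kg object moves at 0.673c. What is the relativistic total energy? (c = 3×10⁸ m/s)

γ = 1/√(1 - 0.673²) = 1.352
mc² = 5.06 × (3×10⁸)² = 4.554×10¹⁷ J
E = γmc² = 1.352 × 4.554×10¹⁷ = 6.157×10¹⁷ J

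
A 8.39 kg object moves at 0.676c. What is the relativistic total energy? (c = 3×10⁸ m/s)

γ = 1/√(1 - 0.676²) = 1.357
mc² = 8.39 × (3×10⁸)² = 7.551×10¹⁷ J
E = γmc² = 1.357 × 7.551×10¹⁷ = 1.025×10¹⁸ J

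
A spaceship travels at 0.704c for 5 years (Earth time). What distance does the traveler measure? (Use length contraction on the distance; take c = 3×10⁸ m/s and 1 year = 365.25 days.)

Earth distance: d = v × t = 0.704c × 5 yr = 3.3325×10¹⁶ m
γ = 1.4081
d' = d/γ = 3.3325×10¹⁶/1.4081 = 2.367×10¹⁶ m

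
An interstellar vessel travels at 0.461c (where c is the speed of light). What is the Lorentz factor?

v/c = 0.461, so (v/c)² = 0.212521
1 - (v/c)² = 0.787479
γ = 1/√(0.787479) = 1.127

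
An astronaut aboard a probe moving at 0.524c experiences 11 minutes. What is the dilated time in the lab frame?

Proper time Δt₀ = 11 minutes
γ = 1/√(1 - 0.524²) = 1.1741
Δt = γΔt₀ = 1.1741 × 11 = 12.92 minutes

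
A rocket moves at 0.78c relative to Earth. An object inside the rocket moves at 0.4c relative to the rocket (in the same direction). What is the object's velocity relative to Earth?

u = (u' + v)/(1 + u'v/c²)
Numerator: 0.4 + 0.78 = 1.18
Denominator: 1 + 0.312 = 1.312
u = 1.18/1.312 = 0.8994c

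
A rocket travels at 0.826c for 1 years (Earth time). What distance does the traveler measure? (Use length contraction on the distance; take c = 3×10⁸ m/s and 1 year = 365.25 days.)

Earth distance: d = v × t = 0.826c × 1 yr = 7.820×10¹⁵ m
γ = 1.774
d' = d/γ = 7.820×10¹⁵/1.774 = 4.408×10¹⁵ m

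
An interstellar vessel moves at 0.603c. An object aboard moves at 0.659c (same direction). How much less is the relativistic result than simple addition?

Classical: u' + v = 0.659 + 0.603 = 1.262c
Relativistic: u = (0.659 + 0.603)/(1 + 0.397377) = 1.262/1.397377 = 0.9031c
Difference: 1.262 - 0.9031 = 0.3589c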